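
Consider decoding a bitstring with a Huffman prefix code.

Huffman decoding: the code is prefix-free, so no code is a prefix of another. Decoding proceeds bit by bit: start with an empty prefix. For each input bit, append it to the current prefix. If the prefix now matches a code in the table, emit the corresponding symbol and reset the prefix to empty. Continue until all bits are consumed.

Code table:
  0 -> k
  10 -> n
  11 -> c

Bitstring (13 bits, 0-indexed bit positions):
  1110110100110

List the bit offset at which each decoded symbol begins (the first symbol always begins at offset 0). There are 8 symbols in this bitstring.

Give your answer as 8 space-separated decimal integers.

Bit 0: prefix='1' (no match yet)
Bit 1: prefix='11' -> emit 'c', reset
Bit 2: prefix='1' (no match yet)
Bit 3: prefix='10' -> emit 'n', reset
Bit 4: prefix='1' (no match yet)
Bit 5: prefix='11' -> emit 'c', reset
Bit 6: prefix='0' -> emit 'k', reset
Bit 7: prefix='1' (no match yet)
Bit 8: prefix='10' -> emit 'n', reset
Bit 9: prefix='0' -> emit 'k', reset
Bit 10: prefix='1' (no match yet)
Bit 11: prefix='11' -> emit 'c', reset
Bit 12: prefix='0' -> emit 'k', reset

Answer: 0 2 4 6 7 9 10 12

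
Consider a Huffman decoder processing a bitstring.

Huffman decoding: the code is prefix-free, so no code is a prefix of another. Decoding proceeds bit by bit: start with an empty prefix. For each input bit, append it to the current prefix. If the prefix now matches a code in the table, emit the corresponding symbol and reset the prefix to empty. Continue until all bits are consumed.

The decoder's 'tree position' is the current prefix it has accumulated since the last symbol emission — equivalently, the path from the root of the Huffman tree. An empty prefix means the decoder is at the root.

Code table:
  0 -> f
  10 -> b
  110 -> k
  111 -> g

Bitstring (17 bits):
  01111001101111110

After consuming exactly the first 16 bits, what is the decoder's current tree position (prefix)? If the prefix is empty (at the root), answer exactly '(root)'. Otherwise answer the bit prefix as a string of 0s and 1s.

Bit 0: prefix='0' -> emit 'f', reset
Bit 1: prefix='1' (no match yet)
Bit 2: prefix='11' (no match yet)
Bit 3: prefix='111' -> emit 'g', reset
Bit 4: prefix='1' (no match yet)
Bit 5: prefix='10' -> emit 'b', reset
Bit 6: prefix='0' -> emit 'f', reset
Bit 7: prefix='1' (no match yet)
Bit 8: prefix='11' (no match yet)
Bit 9: prefix='110' -> emit 'k', reset
Bit 10: prefix='1' (no match yet)
Bit 11: prefix='11' (no match yet)
Bit 12: prefix='111' -> emit 'g', reset
Bit 13: prefix='1' (no match yet)
Bit 14: prefix='11' (no match yet)
Bit 15: prefix='111' -> emit 'g', reset

Answer: (root)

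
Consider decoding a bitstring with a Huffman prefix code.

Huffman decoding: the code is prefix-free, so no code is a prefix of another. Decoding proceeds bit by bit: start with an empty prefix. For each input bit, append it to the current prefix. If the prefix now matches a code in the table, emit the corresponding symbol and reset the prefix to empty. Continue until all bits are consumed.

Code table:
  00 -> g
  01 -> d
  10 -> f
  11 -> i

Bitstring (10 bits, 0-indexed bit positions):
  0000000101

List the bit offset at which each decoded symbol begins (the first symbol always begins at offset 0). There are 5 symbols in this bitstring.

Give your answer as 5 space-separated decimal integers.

Answer: 0 2 4 6 8

Derivation:
Bit 0: prefix='0' (no match yet)
Bit 1: prefix='00' -> emit 'g', reset
Bit 2: prefix='0' (no match yet)
Bit 3: prefix='00' -> emit 'g', reset
Bit 4: prefix='0' (no match yet)
Bit 5: prefix='00' -> emit 'g', reset
Bit 6: prefix='0' (no match yet)
Bit 7: prefix='01' -> emit 'd', reset
Bit 8: prefix='0' (no match yet)
Bit 9: prefix='01' -> emit 'd', reset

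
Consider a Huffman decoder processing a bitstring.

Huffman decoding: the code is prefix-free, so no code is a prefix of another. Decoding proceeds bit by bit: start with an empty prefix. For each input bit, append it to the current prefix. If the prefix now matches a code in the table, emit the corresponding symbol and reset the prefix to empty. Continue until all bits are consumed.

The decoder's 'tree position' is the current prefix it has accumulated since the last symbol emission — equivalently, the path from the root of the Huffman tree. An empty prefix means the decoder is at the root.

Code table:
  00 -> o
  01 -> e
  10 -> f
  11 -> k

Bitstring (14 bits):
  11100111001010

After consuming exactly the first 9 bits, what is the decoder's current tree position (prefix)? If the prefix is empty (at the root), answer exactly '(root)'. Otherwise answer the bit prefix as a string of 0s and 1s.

Bit 0: prefix='1' (no match yet)
Bit 1: prefix='11' -> emit 'k', reset
Bit 2: prefix='1' (no match yet)
Bit 3: prefix='10' -> emit 'f', reset
Bit 4: prefix='0' (no match yet)
Bit 5: prefix='01' -> emit 'e', reset
Bit 6: prefix='1' (no match yet)
Bit 7: prefix='11' -> emit 'k', reset
Bit 8: prefix='0' (no match yet)

Answer: 0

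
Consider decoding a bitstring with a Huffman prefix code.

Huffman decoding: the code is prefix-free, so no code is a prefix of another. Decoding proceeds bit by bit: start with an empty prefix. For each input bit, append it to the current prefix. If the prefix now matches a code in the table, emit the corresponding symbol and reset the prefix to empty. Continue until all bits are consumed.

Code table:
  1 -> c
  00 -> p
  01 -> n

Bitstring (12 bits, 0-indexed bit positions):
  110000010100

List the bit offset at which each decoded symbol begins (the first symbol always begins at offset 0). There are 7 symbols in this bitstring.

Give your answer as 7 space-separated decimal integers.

Answer: 0 1 2 4 6 8 10

Derivation:
Bit 0: prefix='1' -> emit 'c', reset
Bit 1: prefix='1' -> emit 'c', reset
Bit 2: prefix='0' (no match yet)
Bit 3: prefix='00' -> emit 'p', reset
Bit 4: prefix='0' (no match yet)
Bit 5: prefix='00' -> emit 'p', reset
Bit 6: prefix='0' (no match yet)
Bit 7: prefix='01' -> emit 'n', reset
Bit 8: prefix='0' (no match yet)
Bit 9: prefix='01' -> emit 'n', reset
Bit 10: prefix='0' (no match yet)
Bit 11: prefix='00' -> emit 'p', reset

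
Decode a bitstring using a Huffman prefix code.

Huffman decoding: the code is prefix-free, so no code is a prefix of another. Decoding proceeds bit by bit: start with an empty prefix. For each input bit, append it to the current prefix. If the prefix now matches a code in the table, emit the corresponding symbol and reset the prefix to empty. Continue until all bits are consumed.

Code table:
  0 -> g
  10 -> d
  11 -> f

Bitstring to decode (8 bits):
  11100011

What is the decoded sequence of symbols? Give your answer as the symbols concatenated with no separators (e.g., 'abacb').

Answer: fdggf

Derivation:
Bit 0: prefix='1' (no match yet)
Bit 1: prefix='11' -> emit 'f', reset
Bit 2: prefix='1' (no match yet)
Bit 3: prefix='10' -> emit 'd', reset
Bit 4: prefix='0' -> emit 'g', reset
Bit 5: prefix='0' -> emit 'g', reset
Bit 6: prefix='1' (no match yet)
Bit 7: prefix='11' -> emit 'f', reset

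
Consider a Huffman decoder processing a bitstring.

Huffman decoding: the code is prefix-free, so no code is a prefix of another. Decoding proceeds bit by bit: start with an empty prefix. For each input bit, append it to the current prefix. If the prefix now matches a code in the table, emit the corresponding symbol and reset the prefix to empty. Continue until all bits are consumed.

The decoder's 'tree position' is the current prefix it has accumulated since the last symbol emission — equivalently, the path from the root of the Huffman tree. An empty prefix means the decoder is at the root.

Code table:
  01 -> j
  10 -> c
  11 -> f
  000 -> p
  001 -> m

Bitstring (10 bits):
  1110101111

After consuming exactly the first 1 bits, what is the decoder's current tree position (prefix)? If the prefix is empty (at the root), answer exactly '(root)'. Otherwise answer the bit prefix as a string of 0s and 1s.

Bit 0: prefix='1' (no match yet)

Answer: 1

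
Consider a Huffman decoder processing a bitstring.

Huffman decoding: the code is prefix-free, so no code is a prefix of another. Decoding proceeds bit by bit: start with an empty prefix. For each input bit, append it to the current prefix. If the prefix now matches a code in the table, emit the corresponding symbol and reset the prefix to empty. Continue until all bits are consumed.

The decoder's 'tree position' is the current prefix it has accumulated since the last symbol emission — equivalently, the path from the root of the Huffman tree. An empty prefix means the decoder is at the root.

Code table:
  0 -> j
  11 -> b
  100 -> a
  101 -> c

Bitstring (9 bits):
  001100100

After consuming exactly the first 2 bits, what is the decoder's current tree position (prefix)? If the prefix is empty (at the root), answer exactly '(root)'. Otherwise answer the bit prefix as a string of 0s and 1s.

Bit 0: prefix='0' -> emit 'j', reset
Bit 1: prefix='0' -> emit 'j', reset

Answer: (root)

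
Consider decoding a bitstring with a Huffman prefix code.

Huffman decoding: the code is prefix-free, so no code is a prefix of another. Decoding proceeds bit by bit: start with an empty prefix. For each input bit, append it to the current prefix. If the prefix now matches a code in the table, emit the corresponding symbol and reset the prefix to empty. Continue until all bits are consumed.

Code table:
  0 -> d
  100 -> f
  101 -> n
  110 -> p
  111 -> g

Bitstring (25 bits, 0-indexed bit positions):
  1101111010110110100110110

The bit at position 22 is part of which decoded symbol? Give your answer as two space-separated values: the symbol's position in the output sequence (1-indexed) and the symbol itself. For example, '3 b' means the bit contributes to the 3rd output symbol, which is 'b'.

Answer: 9 p

Derivation:
Bit 0: prefix='1' (no match yet)
Bit 1: prefix='11' (no match yet)
Bit 2: prefix='110' -> emit 'p', reset
Bit 3: prefix='1' (no match yet)
Bit 4: prefix='11' (no match yet)
Bit 5: prefix='111' -> emit 'g', reset
Bit 6: prefix='1' (no match yet)
Bit 7: prefix='10' (no match yet)
Bit 8: prefix='101' -> emit 'n', reset
Bit 9: prefix='0' -> emit 'd', reset
Bit 10: prefix='1' (no match yet)
Bit 11: prefix='11' (no match yet)
Bit 12: prefix='110' -> emit 'p', reset
Bit 13: prefix='1' (no match yet)
Bit 14: prefix='11' (no match yet)
Bit 15: prefix='110' -> emit 'p', reset
Bit 16: prefix='1' (no match yet)
Bit 17: prefix='10' (no match yet)
Bit 18: prefix='100' -> emit 'f', reset
Bit 19: prefix='1' (no match yet)
Bit 20: prefix='11' (no match yet)
Bit 21: prefix='110' -> emit 'p', reset
Bit 22: prefix='1' (no match yet)
Bit 23: prefix='11' (no match yet)
Bit 24: prefix='110' -> emit 'p', reset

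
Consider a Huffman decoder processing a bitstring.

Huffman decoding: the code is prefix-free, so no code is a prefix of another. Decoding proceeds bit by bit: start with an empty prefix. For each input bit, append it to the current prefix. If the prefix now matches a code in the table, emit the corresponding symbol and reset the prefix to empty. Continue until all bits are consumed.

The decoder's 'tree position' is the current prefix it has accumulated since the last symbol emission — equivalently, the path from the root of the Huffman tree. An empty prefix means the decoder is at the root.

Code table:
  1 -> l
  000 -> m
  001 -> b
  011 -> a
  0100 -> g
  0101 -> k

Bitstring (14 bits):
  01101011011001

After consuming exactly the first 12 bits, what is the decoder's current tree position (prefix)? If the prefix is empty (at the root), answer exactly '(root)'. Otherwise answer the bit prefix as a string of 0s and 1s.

Bit 0: prefix='0' (no match yet)
Bit 1: prefix='01' (no match yet)
Bit 2: prefix='011' -> emit 'a', reset
Bit 3: prefix='0' (no match yet)
Bit 4: prefix='01' (no match yet)
Bit 5: prefix='010' (no match yet)
Bit 6: prefix='0101' -> emit 'k', reset
Bit 7: prefix='1' -> emit 'l', reset
Bit 8: prefix='0' (no match yet)
Bit 9: prefix='01' (no match yet)
Bit 10: prefix='011' -> emit 'a', reset
Bit 11: prefix='0' (no match yet)

Answer: 0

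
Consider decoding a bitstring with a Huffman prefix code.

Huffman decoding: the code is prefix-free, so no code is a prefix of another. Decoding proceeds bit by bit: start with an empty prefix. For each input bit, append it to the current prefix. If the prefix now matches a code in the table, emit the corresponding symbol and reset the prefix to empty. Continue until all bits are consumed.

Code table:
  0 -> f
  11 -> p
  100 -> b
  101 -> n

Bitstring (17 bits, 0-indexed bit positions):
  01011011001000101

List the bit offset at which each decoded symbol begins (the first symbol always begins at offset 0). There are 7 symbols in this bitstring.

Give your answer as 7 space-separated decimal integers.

Bit 0: prefix='0' -> emit 'f', reset
Bit 1: prefix='1' (no match yet)
Bit 2: prefix='10' (no match yet)
Bit 3: prefix='101' -> emit 'n', reset
Bit 4: prefix='1' (no match yet)
Bit 5: prefix='10' (no match yet)
Bit 6: prefix='101' -> emit 'n', reset
Bit 7: prefix='1' (no match yet)
Bit 8: prefix='10' (no match yet)
Bit 9: prefix='100' -> emit 'b', reset
Bit 10: prefix='1' (no match yet)
Bit 11: prefix='10' (no match yet)
Bit 12: prefix='100' -> emit 'b', reset
Bit 13: prefix='0' -> emit 'f', reset
Bit 14: prefix='1' (no match yet)
Bit 15: prefix='10' (no match yet)
Bit 16: prefix='101' -> emit 'n', reset

Answer: 0 1 4 7 10 13 14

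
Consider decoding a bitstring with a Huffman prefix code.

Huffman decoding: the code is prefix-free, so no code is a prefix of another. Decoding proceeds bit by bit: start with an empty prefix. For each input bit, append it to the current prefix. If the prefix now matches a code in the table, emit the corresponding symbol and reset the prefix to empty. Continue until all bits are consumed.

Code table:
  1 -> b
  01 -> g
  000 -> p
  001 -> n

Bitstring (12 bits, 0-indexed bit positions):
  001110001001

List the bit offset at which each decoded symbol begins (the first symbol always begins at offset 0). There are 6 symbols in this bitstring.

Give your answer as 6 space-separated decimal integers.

Bit 0: prefix='0' (no match yet)
Bit 1: prefix='00' (no match yet)
Bit 2: prefix='001' -> emit 'n', reset
Bit 3: prefix='1' -> emit 'b', reset
Bit 4: prefix='1' -> emit 'b', reset
Bit 5: prefix='0' (no match yet)
Bit 6: prefix='00' (no match yet)
Bit 7: prefix='000' -> emit 'p', reset
Bit 8: prefix='1' -> emit 'b', reset
Bit 9: prefix='0' (no match yet)
Bit 10: prefix='00' (no match yet)
Bit 11: prefix='001' -> emit 'n', reset

Answer: 0 3 4 5 8 9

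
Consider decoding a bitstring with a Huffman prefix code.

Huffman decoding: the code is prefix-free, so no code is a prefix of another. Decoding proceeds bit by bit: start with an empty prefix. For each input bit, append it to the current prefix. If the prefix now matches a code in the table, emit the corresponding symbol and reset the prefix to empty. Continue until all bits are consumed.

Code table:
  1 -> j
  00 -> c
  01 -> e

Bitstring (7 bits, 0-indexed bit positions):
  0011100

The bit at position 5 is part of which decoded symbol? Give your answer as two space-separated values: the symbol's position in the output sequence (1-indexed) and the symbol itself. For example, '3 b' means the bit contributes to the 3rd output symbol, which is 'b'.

Answer: 5 c

Derivation:
Bit 0: prefix='0' (no match yet)
Bit 1: prefix='00' -> emit 'c', reset
Bit 2: prefix='1' -> emit 'j', reset
Bit 3: prefix='1' -> emit 'j', reset
Bit 4: prefix='1' -> emit 'j', reset
Bit 5: prefix='0' (no match yet)
Bit 6: prefix='00' -> emit 'c', reset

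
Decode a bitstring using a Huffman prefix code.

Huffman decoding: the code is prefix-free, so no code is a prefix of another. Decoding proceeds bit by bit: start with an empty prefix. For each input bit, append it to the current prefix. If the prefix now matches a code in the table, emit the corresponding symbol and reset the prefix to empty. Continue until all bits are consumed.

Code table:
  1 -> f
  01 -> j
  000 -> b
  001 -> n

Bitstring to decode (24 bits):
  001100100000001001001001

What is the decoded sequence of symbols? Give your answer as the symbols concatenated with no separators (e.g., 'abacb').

Bit 0: prefix='0' (no match yet)
Bit 1: prefix='00' (no match yet)
Bit 2: prefix='001' -> emit 'n', reset
Bit 3: prefix='1' -> emit 'f', reset
Bit 4: prefix='0' (no match yet)
Bit 5: prefix='00' (no match yet)
Bit 6: prefix='001' -> emit 'n', reset
Bit 7: prefix='0' (no match yet)
Bit 8: prefix='00' (no match yet)
Bit 9: prefix='000' -> emit 'b', reset
Bit 10: prefix='0' (no match yet)
Bit 11: prefix='00' (no match yet)
Bit 12: prefix='000' -> emit 'b', reset
Bit 13: prefix='0' (no match yet)
Bit 14: prefix='01' -> emit 'j', reset
Bit 15: prefix='0' (no match yet)
Bit 16: prefix='00' (no match yet)
Bit 17: prefix='001' -> emit 'n', reset
Bit 18: prefix='0' (no match yet)
Bit 19: prefix='00' (no match yet)
Bit 20: prefix='001' -> emit 'n', reset
Bit 21: prefix='0' (no match yet)
Bit 22: prefix='00' (no match yet)
Bit 23: prefix='001' -> emit 'n', reset

Answer: nfnbbjnnn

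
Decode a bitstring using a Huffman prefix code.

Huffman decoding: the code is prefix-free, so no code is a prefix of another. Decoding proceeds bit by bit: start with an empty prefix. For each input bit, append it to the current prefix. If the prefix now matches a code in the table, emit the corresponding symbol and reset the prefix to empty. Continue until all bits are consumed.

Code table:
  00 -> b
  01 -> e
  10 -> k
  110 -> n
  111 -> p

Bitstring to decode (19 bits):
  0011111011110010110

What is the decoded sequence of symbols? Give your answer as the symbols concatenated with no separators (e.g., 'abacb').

Answer: bpnpkeek

Derivation:
Bit 0: prefix='0' (no match yet)
Bit 1: prefix='00' -> emit 'b', reset
Bit 2: prefix='1' (no match yet)
Bit 3: prefix='11' (no match yet)
Bit 4: prefix='111' -> emit 'p', reset
Bit 5: prefix='1' (no match yet)
Bit 6: prefix='11' (no match yet)
Bit 7: prefix='110' -> emit 'n', reset
Bit 8: prefix='1' (no match yet)
Bit 9: prefix='11' (no match yet)
Bit 10: prefix='111' -> emit 'p', reset
Bit 11: prefix='1' (no match yet)
Bit 12: prefix='10' -> emit 'k', reset
Bit 13: prefix='0' (no match yet)
Bit 14: prefix='01' -> emit 'e', reset
Bit 15: prefix='0' (no match yet)
Bit 16: prefix='01' -> emit 'e', reset
Bit 17: prefix='1' (no match yet)
Bit 18: prefix='10' -> emit 'k', reset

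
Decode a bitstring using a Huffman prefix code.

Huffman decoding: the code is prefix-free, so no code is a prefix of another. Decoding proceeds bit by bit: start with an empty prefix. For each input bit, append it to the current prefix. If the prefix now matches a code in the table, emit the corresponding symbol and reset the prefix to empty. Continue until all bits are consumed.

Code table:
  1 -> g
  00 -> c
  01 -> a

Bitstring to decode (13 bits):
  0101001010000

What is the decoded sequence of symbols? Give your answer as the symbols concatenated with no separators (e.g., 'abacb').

Bit 0: prefix='0' (no match yet)
Bit 1: prefix='01' -> emit 'a', reset
Bit 2: prefix='0' (no match yet)
Bit 3: prefix='01' -> emit 'a', reset
Bit 4: prefix='0' (no match yet)
Bit 5: prefix='00' -> emit 'c', reset
Bit 6: prefix='1' -> emit 'g', reset
Bit 7: prefix='0' (no match yet)
Bit 8: prefix='01' -> emit 'a', reset
Bit 9: prefix='0' (no match yet)
Bit 10: prefix='00' -> emit 'c', reset
Bit 11: prefix='0' (no match yet)
Bit 12: prefix='00' -> emit 'c', reset

Answer: aacgacc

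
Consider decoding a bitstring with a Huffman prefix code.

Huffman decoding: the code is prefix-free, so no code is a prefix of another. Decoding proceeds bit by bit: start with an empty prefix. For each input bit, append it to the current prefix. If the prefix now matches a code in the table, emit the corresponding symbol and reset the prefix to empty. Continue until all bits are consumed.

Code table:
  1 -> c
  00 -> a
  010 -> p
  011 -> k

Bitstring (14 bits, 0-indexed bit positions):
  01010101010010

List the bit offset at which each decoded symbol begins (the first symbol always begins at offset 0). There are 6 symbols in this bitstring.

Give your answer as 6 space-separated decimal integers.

Answer: 0 3 4 7 8 11

Derivation:
Bit 0: prefix='0' (no match yet)
Bit 1: prefix='01' (no match yet)
Bit 2: prefix='010' -> emit 'p', reset
Bit 3: prefix='1' -> emit 'c', reset
Bit 4: prefix='0' (no match yet)
Bit 5: prefix='01' (no match yet)
Bit 6: prefix='010' -> emit 'p', reset
Bit 7: prefix='1' -> emit 'c', reset
Bit 8: prefix='0' (no match yet)
Bit 9: prefix='01' (no match yet)
Bit 10: prefix='010' -> emit 'p', reset
Bit 11: prefix='0' (no match yet)
Bit 12: prefix='01' (no match yet)
Bit 13: prefix='010' -> emit 'p', reset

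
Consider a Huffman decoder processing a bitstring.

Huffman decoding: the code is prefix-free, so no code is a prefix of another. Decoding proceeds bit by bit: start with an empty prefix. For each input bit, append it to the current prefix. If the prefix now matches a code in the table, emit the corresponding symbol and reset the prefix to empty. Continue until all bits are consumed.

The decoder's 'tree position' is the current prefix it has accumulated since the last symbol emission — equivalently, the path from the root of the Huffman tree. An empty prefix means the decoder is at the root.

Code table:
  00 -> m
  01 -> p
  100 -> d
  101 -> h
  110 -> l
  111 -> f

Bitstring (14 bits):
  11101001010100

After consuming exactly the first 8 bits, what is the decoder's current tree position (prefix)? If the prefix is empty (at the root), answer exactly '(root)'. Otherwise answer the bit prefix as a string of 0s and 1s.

Answer: 1

Derivation:
Bit 0: prefix='1' (no match yet)
Bit 1: prefix='11' (no match yet)
Bit 2: prefix='111' -> emit 'f', reset
Bit 3: prefix='0' (no match yet)
Bit 4: prefix='01' -> emit 'p', reset
Bit 5: prefix='0' (no match yet)
Bit 6: prefix='00' -> emit 'm', reset
Bit 7: prefix='1' (no match yet)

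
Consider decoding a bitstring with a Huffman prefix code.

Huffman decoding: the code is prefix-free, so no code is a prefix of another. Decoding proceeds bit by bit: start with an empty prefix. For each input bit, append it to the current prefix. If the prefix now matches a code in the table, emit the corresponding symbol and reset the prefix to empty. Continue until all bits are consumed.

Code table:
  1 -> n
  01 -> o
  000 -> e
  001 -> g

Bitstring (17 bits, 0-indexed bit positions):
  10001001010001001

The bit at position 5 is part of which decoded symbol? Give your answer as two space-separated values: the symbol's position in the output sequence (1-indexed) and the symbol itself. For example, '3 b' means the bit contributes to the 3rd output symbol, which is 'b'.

Bit 0: prefix='1' -> emit 'n', reset
Bit 1: prefix='0' (no match yet)
Bit 2: prefix='00' (no match yet)
Bit 3: prefix='000' -> emit 'e', reset
Bit 4: prefix='1' -> emit 'n', reset
Bit 5: prefix='0' (no match yet)
Bit 6: prefix='00' (no match yet)
Bit 7: prefix='001' -> emit 'g', reset
Bit 8: prefix='0' (no match yet)
Bit 9: prefix='01' -> emit 'o', reset

Answer: 4 g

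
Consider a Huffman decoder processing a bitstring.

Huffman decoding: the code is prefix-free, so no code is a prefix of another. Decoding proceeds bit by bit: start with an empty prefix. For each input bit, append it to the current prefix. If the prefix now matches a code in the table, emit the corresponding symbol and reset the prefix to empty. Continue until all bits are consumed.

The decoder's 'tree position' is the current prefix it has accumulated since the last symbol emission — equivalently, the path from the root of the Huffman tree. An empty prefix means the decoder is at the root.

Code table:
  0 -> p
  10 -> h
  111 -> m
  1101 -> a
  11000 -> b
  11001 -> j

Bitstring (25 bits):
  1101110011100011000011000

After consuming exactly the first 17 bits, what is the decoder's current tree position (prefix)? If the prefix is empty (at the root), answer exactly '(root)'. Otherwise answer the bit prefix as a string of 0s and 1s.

Bit 0: prefix='1' (no match yet)
Bit 1: prefix='11' (no match yet)
Bit 2: prefix='110' (no match yet)
Bit 3: prefix='1101' -> emit 'a', reset
Bit 4: prefix='1' (no match yet)
Bit 5: prefix='11' (no match yet)
Bit 6: prefix='110' (no match yet)
Bit 7: prefix='1100' (no match yet)
Bit 8: prefix='11001' -> emit 'j', reset
Bit 9: prefix='1' (no match yet)
Bit 10: prefix='11' (no match yet)
Bit 11: prefix='110' (no match yet)
Bit 12: prefix='1100' (no match yet)
Bit 13: prefix='11000' -> emit 'b', reset
Bit 14: prefix='1' (no match yet)
Bit 15: prefix='11' (no match yet)
Bit 16: prefix='110' (no match yet)

Answer: 110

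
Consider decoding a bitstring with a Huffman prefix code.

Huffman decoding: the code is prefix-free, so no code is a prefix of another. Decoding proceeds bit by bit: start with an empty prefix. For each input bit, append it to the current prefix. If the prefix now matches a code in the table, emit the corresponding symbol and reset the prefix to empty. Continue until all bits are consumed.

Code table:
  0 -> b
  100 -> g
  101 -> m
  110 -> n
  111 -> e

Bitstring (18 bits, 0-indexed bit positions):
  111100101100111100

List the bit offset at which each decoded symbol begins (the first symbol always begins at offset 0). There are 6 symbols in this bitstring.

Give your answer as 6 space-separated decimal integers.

Bit 0: prefix='1' (no match yet)
Bit 1: prefix='11' (no match yet)
Bit 2: prefix='111' -> emit 'e', reset
Bit 3: prefix='1' (no match yet)
Bit 4: prefix='10' (no match yet)
Bit 5: prefix='100' -> emit 'g', reset
Bit 6: prefix='1' (no match yet)
Bit 7: prefix='10' (no match yet)
Bit 8: prefix='101' -> emit 'm', reset
Bit 9: prefix='1' (no match yet)
Bit 10: prefix='10' (no match yet)
Bit 11: prefix='100' -> emit 'g', reset
Bit 12: prefix='1' (no match yet)
Bit 13: prefix='11' (no match yet)
Bit 14: prefix='111' -> emit 'e', reset
Bit 15: prefix='1' (no match yet)
Bit 16: prefix='10' (no match yet)
Bit 17: prefix='100' -> emit 'g', reset

Answer: 0 3 6 9 12 15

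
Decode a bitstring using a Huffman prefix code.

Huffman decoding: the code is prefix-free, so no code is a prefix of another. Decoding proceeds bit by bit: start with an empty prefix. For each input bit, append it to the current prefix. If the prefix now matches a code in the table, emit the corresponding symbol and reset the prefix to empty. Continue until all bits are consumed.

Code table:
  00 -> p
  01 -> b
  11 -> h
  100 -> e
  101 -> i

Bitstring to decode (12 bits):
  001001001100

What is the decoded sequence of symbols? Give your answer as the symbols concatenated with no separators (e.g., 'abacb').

Bit 0: prefix='0' (no match yet)
Bit 1: prefix='00' -> emit 'p', reset
Bit 2: prefix='1' (no match yet)
Bit 3: prefix='10' (no match yet)
Bit 4: prefix='100' -> emit 'e', reset
Bit 5: prefix='1' (no match yet)
Bit 6: prefix='10' (no match yet)
Bit 7: prefix='100' -> emit 'e', reset
Bit 8: prefix='1' (no match yet)
Bit 9: prefix='11' -> emit 'h', reset
Bit 10: prefix='0' (no match yet)
Bit 11: prefix='00' -> emit 'p', reset

Answer: peehp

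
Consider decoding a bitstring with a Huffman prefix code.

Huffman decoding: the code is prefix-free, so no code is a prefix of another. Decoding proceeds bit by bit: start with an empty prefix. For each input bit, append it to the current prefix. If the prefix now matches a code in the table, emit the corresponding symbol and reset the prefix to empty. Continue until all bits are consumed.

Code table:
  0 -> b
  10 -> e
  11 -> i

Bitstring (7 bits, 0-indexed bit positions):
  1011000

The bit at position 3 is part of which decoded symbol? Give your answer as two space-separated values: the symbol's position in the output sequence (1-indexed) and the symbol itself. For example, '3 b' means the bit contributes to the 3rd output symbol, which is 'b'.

Answer: 2 i

Derivation:
Bit 0: prefix='1' (no match yet)
Bit 1: prefix='10' -> emit 'e', reset
Bit 2: prefix='1' (no match yet)
Bit 3: prefix='11' -> emit 'i', reset
Bit 4: prefix='0' -> emit 'b', reset
Bit 5: prefix='0' -> emit 'b', reset
Bit 6: prefix='0' -> emit 'b', reset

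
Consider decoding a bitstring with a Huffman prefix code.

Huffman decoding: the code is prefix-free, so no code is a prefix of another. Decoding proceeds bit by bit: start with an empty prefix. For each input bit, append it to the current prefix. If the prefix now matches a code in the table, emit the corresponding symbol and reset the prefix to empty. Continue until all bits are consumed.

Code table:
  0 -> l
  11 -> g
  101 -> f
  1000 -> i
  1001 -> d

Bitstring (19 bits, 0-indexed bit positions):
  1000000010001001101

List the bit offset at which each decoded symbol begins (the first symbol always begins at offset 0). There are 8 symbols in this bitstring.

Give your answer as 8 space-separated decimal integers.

Answer: 0 4 5 6 7 8 12 16

Derivation:
Bit 0: prefix='1' (no match yet)
Bit 1: prefix='10' (no match yet)
Bit 2: prefix='100' (no match yet)
Bit 3: prefix='1000' -> emit 'i', reset
Bit 4: prefix='0' -> emit 'l', reset
Bit 5: prefix='0' -> emit 'l', reset
Bit 6: prefix='0' -> emit 'l', reset
Bit 7: prefix='0' -> emit 'l', reset
Bit 8: prefix='1' (no match yet)
Bit 9: prefix='10' (no match yet)
Bit 10: prefix='100' (no match yet)
Bit 11: prefix='1000' -> emit 'i', reset
Bit 12: prefix='1' (no match yet)
Bit 13: prefix='10' (no match yet)
Bit 14: prefix='100' (no match yet)
Bit 15: prefix='1001' -> emit 'd', reset
Bit 16: prefix='1' (no match yet)
Bit 17: prefix='10' (no match yet)
Bit 18: prefix='101' -> emit 'f', reset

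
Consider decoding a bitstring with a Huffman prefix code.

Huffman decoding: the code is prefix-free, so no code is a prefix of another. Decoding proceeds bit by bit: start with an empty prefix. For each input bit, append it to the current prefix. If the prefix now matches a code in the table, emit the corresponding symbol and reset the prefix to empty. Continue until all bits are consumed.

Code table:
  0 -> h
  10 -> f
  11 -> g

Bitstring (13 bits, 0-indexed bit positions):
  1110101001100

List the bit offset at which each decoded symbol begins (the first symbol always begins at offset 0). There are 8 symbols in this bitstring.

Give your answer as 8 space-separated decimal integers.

Answer: 0 2 4 6 8 9 11 12

Derivation:
Bit 0: prefix='1' (no match yet)
Bit 1: prefix='11' -> emit 'g', reset
Bit 2: prefix='1' (no match yet)
Bit 3: prefix='10' -> emit 'f', reset
Bit 4: prefix='1' (no match yet)
Bit 5: prefix='10' -> emit 'f', reset
Bit 6: prefix='1' (no match yet)
Bit 7: prefix='10' -> emit 'f', reset
Bit 8: prefix='0' -> emit 'h', reset
Bit 9: prefix='1' (no match yet)
Bit 10: prefix='11' -> emit 'g', reset
Bit 11: prefix='0' -> emit 'h', reset
Bit 12: prefix='0' -> emit 'h', reset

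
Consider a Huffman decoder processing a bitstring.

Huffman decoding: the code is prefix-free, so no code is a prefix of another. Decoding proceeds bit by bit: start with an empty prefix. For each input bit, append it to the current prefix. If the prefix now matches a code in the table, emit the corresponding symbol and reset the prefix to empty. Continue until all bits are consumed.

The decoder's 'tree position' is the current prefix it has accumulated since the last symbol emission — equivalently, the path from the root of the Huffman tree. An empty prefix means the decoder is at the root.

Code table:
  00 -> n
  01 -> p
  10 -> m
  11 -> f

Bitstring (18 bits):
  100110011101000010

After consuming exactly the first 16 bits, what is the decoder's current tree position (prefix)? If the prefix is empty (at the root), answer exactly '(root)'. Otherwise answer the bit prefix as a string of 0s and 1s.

Answer: (root)

Derivation:
Bit 0: prefix='1' (no match yet)
Bit 1: prefix='10' -> emit 'm', reset
Bit 2: prefix='0' (no match yet)
Bit 3: prefix='01' -> emit 'p', reset
Bit 4: prefix='1' (no match yet)
Bit 5: prefix='10' -> emit 'm', reset
Bit 6: prefix='0' (no match yet)
Bit 7: prefix='01' -> emit 'p', reset
Bit 8: prefix='1' (no match yet)
Bit 9: prefix='11' -> emit 'f', reset
Bit 10: prefix='0' (no match yet)
Bit 11: prefix='01' -> emit 'p', reset
Bit 12: prefix='0' (no match yet)
Bit 13: prefix='00' -> emit 'n', reset
Bit 14: prefix='0' (no match yet)
Bit 15: prefix='00' -> emit 'n', reset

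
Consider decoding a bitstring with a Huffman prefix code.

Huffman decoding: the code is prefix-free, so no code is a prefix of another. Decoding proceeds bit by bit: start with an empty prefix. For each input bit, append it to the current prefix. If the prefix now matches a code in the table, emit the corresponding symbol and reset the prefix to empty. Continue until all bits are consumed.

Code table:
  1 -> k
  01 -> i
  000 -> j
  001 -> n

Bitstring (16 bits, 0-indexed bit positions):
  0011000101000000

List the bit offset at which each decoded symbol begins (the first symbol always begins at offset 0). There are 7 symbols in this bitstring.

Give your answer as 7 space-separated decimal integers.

Bit 0: prefix='0' (no match yet)
Bit 1: prefix='00' (no match yet)
Bit 2: prefix='001' -> emit 'n', reset
Bit 3: prefix='1' -> emit 'k', reset
Bit 4: prefix='0' (no match yet)
Bit 5: prefix='00' (no match yet)
Bit 6: prefix='000' -> emit 'j', reset
Bit 7: prefix='1' -> emit 'k', reset
Bit 8: prefix='0' (no match yet)
Bit 9: prefix='01' -> emit 'i', reset
Bit 10: prefix='0' (no match yet)
Bit 11: prefix='00' (no match yet)
Bit 12: prefix='000' -> emit 'j', reset
Bit 13: prefix='0' (no match yet)
Bit 14: prefix='00' (no match yet)
Bit 15: prefix='000' -> emit 'j', reset

Answer: 0 3 4 7 8 10 13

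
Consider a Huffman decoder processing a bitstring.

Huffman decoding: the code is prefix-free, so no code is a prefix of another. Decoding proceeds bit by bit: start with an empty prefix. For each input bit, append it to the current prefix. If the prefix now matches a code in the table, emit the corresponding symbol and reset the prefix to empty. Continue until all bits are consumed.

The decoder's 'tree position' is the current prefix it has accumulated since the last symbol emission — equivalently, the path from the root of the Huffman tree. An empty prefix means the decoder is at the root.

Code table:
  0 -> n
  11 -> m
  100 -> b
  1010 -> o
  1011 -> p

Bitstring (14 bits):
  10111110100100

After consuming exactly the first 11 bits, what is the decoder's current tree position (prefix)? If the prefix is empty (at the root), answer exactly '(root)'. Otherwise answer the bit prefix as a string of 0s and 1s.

Answer: (root)

Derivation:
Bit 0: prefix='1' (no match yet)
Bit 1: prefix='10' (no match yet)
Bit 2: prefix='101' (no match yet)
Bit 3: prefix='1011' -> emit 'p', reset
Bit 4: prefix='1' (no match yet)
Bit 5: prefix='11' -> emit 'm', reset
Bit 6: prefix='1' (no match yet)
Bit 7: prefix='10' (no match yet)
Bit 8: prefix='101' (no match yet)
Bit 9: prefix='1010' -> emit 'o', reset
Bit 10: prefix='0' -> emit 'n', reset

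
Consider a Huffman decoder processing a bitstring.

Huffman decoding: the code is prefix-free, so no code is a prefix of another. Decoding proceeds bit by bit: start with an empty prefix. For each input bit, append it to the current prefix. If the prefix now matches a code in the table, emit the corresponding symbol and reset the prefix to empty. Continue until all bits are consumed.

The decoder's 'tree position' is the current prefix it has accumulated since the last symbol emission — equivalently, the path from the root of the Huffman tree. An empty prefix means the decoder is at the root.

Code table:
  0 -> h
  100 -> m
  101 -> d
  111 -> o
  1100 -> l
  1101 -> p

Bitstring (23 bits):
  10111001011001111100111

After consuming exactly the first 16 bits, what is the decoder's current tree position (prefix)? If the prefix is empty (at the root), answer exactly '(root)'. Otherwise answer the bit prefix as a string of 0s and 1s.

Answer: (root)

Derivation:
Bit 0: prefix='1' (no match yet)
Bit 1: prefix='10' (no match yet)
Bit 2: prefix='101' -> emit 'd', reset
Bit 3: prefix='1' (no match yet)
Bit 4: prefix='11' (no match yet)
Bit 5: prefix='110' (no match yet)
Bit 6: prefix='1100' -> emit 'l', reset
Bit 7: prefix='1' (no match yet)
Bit 8: prefix='10' (no match yet)
Bit 9: prefix='101' -> emit 'd', reset
Bit 10: prefix='1' (no match yet)
Bit 11: prefix='10' (no match yet)
Bit 12: prefix='100' -> emit 'm', reset
Bit 13: prefix='1' (no match yet)
Bit 14: prefix='11' (no match yet)
Bit 15: prefix='111' -> emit 'o', reset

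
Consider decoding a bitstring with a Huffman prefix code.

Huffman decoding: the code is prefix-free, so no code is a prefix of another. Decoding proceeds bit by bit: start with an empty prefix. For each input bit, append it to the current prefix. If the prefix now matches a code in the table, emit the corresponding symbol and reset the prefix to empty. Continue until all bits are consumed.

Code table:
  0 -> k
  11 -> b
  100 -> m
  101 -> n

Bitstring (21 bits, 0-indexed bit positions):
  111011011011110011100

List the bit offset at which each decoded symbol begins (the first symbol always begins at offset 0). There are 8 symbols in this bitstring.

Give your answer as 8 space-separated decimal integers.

Bit 0: prefix='1' (no match yet)
Bit 1: prefix='11' -> emit 'b', reset
Bit 2: prefix='1' (no match yet)
Bit 3: prefix='10' (no match yet)
Bit 4: prefix='101' -> emit 'n', reset
Bit 5: prefix='1' (no match yet)
Bit 6: prefix='10' (no match yet)
Bit 7: prefix='101' -> emit 'n', reset
Bit 8: prefix='1' (no match yet)
Bit 9: prefix='10' (no match yet)
Bit 10: prefix='101' -> emit 'n', reset
Bit 11: prefix='1' (no match yet)
Bit 12: prefix='11' -> emit 'b', reset
Bit 13: prefix='1' (no match yet)
Bit 14: prefix='10' (no match yet)
Bit 15: prefix='100' -> emit 'm', reset
Bit 16: prefix='1' (no match yet)
Bit 17: prefix='11' -> emit 'b', reset
Bit 18: prefix='1' (no match yet)
Bit 19: prefix='10' (no match yet)
Bit 20: prefix='100' -> emit 'm', reset

Answer: 0 2 5 8 11 13 16 18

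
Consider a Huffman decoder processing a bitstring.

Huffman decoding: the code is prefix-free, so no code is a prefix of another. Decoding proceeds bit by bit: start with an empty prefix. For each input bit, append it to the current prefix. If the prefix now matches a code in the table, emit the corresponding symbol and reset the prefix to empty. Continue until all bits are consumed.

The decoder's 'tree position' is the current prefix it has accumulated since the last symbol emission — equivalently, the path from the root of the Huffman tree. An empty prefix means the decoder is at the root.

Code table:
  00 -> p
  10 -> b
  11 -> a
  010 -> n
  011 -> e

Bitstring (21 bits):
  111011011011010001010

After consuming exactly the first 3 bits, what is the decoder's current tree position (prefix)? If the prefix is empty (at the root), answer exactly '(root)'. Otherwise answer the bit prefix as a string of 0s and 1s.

Bit 0: prefix='1' (no match yet)
Bit 1: prefix='11' -> emit 'a', reset
Bit 2: prefix='1' (no match yet)

Answer: 1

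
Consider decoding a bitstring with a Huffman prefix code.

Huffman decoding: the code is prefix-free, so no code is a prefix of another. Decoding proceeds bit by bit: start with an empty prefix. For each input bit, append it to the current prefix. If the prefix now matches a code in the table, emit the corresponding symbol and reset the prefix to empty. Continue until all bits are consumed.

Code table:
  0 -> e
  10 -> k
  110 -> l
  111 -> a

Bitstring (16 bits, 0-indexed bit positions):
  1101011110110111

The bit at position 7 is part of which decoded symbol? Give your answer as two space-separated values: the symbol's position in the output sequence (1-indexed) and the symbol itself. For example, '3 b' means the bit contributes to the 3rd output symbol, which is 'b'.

Answer: 3 a

Derivation:
Bit 0: prefix='1' (no match yet)
Bit 1: prefix='11' (no match yet)
Bit 2: prefix='110' -> emit 'l', reset
Bit 3: prefix='1' (no match yet)
Bit 4: prefix='10' -> emit 'k', reset
Bit 5: prefix='1' (no match yet)
Bit 6: prefix='11' (no match yet)
Bit 7: prefix='111' -> emit 'a', reset
Bit 8: prefix='1' (no match yet)
Bit 9: prefix='10' -> emit 'k', reset
Bit 10: prefix='1' (no match yet)
Bit 11: prefix='11' (no match yet)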